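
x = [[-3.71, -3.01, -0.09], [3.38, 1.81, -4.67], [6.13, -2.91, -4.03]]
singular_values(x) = [9.62, 4.61, 2.81]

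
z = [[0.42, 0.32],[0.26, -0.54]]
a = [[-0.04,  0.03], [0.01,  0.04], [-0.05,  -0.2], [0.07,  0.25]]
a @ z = [[-0.01, -0.03], [0.01, -0.02], [-0.07, 0.09], [0.09, -0.11]]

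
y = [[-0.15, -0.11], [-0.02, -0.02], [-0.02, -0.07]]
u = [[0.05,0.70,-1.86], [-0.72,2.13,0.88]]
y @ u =[[0.07, -0.34, 0.18], [0.01, -0.06, 0.02], [0.05, -0.16, -0.02]]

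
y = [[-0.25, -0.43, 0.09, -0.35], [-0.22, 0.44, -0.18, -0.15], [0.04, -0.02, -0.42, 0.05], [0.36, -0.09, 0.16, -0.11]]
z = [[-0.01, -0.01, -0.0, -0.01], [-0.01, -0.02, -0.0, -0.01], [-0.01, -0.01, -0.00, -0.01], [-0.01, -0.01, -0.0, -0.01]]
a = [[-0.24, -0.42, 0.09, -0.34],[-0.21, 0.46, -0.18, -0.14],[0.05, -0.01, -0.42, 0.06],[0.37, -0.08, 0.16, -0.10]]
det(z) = 0.00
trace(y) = -0.34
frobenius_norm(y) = 1.02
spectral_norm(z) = 0.04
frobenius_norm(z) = 0.04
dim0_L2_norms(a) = [0.49, 0.63, 0.49, 0.39]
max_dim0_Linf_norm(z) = 0.02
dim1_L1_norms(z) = [0.03, 0.04, 0.03, 0.03]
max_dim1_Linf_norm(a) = 0.46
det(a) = -0.04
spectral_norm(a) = 0.71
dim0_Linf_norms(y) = [0.36, 0.44, 0.42, 0.35]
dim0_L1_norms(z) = [0.04, 0.05, 0.0, 0.04]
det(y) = -0.04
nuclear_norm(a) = 1.92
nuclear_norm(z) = 0.04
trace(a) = -0.30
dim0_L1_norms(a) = [0.87, 0.97, 0.85, 0.64]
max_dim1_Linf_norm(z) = 0.02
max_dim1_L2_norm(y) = 0.61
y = z + a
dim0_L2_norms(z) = [0.02, 0.03, 0.0, 0.02]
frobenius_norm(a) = 1.01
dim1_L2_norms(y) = [0.61, 0.54, 0.43, 0.42]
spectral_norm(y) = 0.70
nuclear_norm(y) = 1.93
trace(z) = -0.04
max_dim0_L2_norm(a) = 0.63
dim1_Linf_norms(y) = [0.43, 0.44, 0.42, 0.36]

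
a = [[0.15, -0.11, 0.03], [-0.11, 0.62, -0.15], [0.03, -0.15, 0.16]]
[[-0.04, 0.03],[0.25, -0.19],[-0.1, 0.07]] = a@[[0.07, -0.05], [0.34, -0.26], [-0.30, 0.23]]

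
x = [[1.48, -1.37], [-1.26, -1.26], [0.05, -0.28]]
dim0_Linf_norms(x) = [1.48, 1.37]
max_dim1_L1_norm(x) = 2.85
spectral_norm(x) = 2.03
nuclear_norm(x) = 3.82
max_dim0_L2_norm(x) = 1.94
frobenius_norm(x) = 2.71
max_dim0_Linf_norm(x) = 1.48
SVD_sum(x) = [[1.59,  -1.23], [-0.18,  0.14], [0.17,  -0.13]] + [[-0.11, -0.14], [-1.08, -1.4], [-0.12, -0.15]]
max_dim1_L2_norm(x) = 2.02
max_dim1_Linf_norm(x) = 1.48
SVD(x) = [[-0.99, -0.1],[0.11, -0.99],[-0.1, -0.11]] @ diag([2.0324827418966427, 1.7867327455140865]) @ [[-0.79, 0.61], [0.61, 0.79]]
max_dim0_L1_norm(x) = 2.91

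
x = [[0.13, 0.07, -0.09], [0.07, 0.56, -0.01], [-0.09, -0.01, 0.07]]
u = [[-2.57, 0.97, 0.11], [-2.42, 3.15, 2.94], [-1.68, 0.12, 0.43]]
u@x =[[-0.28, 0.36, 0.23], [-0.36, 1.57, 0.39], [-0.25, -0.05, 0.18]]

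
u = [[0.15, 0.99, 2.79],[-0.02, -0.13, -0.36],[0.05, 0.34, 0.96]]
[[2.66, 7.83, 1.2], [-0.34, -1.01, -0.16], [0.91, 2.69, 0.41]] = u@[[1.05, 2.25, 0.1], [-1.84, -1.53, 0.92], [1.55, 3.23, 0.10]]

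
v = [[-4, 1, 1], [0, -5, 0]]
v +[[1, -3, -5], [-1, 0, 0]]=[[-3, -2, -4], [-1, -5, 0]]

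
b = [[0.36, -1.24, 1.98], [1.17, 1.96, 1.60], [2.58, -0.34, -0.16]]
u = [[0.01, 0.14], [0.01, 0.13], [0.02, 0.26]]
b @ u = [[0.03, 0.40],[0.06, 0.83],[0.02, 0.28]]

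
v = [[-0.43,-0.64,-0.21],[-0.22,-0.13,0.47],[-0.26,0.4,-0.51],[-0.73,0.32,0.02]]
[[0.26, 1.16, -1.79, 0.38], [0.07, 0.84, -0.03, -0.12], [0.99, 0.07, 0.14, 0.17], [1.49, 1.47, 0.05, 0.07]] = v@[[-1.68, -2.22, 0.82, -0.23],[0.86, -0.51, 1.97, -0.29],[-0.41, 0.6, 0.86, -0.44]]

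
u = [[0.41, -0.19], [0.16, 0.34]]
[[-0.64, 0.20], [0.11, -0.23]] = u @[[-1.16, 0.15], [0.88, -0.75]]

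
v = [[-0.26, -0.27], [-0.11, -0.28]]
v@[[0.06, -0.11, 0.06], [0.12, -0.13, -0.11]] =[[-0.05, 0.06, 0.01], [-0.04, 0.05, 0.02]]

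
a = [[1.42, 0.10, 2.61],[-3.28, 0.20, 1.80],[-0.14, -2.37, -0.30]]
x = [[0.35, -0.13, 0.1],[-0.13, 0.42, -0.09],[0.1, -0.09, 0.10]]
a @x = [[0.74, -0.38, 0.39], [-0.99, 0.35, -0.17], [0.23, -0.95, 0.17]]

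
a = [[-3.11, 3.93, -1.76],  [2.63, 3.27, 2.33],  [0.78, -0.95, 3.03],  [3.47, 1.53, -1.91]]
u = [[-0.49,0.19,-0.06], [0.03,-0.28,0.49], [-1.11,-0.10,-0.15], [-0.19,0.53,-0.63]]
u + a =[[-3.6, 4.12, -1.82], [2.66, 2.99, 2.82], [-0.33, -1.05, 2.88], [3.28, 2.06, -2.54]]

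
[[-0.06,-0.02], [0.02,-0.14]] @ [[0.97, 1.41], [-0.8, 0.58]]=[[-0.04, -0.1],[0.13, -0.05]]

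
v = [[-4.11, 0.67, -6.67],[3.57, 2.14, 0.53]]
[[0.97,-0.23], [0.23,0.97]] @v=[[-4.81, 0.16, -6.59], [2.52, 2.23, -1.02]]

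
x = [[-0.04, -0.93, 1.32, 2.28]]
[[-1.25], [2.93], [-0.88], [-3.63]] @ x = [[0.05, 1.16, -1.65, -2.85], [-0.12, -2.72, 3.87, 6.68], [0.04, 0.82, -1.16, -2.01], [0.15, 3.38, -4.79, -8.28]]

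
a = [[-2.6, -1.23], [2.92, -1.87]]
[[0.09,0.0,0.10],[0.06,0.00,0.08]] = a@ [[-0.01,0.00,-0.01],[-0.05,0.0,-0.06]]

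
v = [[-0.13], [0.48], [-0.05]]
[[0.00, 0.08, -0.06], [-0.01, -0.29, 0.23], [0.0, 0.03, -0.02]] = v@[[-0.03,-0.6,0.47]]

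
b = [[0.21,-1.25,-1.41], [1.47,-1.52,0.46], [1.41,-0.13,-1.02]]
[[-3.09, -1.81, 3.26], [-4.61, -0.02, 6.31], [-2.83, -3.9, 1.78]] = b@[[-1.52, -1.51, 1.27], [1.7, -0.89, -2.81], [0.46, 1.85, 0.37]]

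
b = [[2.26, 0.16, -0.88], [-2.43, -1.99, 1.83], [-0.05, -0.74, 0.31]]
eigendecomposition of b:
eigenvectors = [[-0.87, -0.28, 0.06], [0.45, -0.45, 0.91], [-0.17, -0.84, 0.41]]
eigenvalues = [2.0, -0.1, -1.32]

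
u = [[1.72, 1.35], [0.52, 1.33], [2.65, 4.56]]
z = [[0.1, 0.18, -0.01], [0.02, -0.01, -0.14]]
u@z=[[0.20, 0.30, -0.21], [0.08, 0.08, -0.19], [0.36, 0.43, -0.66]]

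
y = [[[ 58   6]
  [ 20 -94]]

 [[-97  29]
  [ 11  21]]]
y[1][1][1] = 21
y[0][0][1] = 6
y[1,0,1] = 29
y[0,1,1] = -94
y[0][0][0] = 58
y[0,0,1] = 6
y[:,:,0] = [[58, 20], [-97, 11]]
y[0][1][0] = 20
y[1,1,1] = 21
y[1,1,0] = 11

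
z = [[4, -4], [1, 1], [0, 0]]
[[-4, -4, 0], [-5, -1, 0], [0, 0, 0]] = z @ [[-3, -1, 0], [-2, 0, 0]]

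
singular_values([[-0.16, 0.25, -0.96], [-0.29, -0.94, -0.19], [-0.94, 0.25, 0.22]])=[1.01, 1.0, 1.0]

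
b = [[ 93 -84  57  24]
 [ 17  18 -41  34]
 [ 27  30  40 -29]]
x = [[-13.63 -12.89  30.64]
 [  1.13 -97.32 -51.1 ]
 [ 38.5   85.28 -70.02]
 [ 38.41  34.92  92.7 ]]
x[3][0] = 38.41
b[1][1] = 18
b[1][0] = 17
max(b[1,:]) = 34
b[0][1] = -84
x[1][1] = -97.32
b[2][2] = 40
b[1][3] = 34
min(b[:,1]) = -84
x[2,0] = 38.5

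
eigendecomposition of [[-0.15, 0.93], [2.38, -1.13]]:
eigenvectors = [[0.65, -0.41], [0.76, 0.91]]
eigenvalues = [0.93, -2.21]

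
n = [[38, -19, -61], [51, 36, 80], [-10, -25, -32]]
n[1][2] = 80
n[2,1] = -25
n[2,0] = -10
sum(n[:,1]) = -8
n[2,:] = [-10, -25, -32]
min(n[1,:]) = 36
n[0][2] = -61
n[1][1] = 36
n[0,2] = -61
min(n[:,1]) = -25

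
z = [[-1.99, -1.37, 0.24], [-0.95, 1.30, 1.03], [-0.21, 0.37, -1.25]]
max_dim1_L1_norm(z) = 3.6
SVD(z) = [[-0.98,-0.20,-0.06],[-0.18,0.95,-0.27],[0.11,-0.25,-0.96]] @ diag([2.45052688102585, 1.9331657398422455, 1.244704072327999]) @ [[0.85,0.47,-0.23], [-0.23,0.73,0.64], [0.47,-0.49,0.73]]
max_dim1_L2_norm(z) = 2.43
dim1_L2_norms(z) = [2.43, 1.91, 1.32]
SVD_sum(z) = [[-2.04,-1.12,0.55],[-0.37,-0.20,0.10],[0.24,0.13,-0.06]] + [[0.09, -0.29, -0.25], [-0.42, 1.34, 1.17], [0.11, -0.35, -0.31]] + [[-0.04,0.04,-0.06], [-0.16,0.16,-0.24], [-0.56,0.59,-0.88]]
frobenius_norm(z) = 3.36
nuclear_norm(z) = 5.63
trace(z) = -1.94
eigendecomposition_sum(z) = [[0.15,  -0.55,  -0.18], [-0.42,  1.56,  0.5], [-0.06,  0.23,  0.07]] + [[-2.23, -1.01, 1.54],[-0.51, -0.23, 0.35],[-0.27, -0.12, 0.19]] + [[0.09, 0.20, -1.12], [-0.01, -0.03, 0.18], [0.12, 0.26, -1.51]]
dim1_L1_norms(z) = [3.6, 3.28, 1.83]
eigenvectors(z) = [[-0.33,0.97,0.59], [0.93,0.22,-0.09], [0.14,0.12,0.80]]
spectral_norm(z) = 2.45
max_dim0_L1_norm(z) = 3.15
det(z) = 5.90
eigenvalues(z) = [1.79, -2.28, -1.45]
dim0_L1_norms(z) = [3.15, 3.04, 2.52]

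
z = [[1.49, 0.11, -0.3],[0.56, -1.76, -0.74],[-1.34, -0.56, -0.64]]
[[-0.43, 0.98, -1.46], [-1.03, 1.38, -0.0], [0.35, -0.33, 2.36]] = z @ [[-0.38, 0.61, -1.23], [0.57, -0.42, 0.12], [-0.25, -0.40, -1.21]]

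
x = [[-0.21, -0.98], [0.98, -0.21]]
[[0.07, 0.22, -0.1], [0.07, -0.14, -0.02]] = x @[[0.05, -0.18, 0.0],[-0.08, -0.19, 0.1]]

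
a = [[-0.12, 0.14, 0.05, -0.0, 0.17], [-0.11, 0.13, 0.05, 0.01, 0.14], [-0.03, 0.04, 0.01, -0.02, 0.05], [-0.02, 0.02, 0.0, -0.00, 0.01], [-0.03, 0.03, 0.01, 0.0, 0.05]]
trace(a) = 0.07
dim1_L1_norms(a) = [0.48, 0.44, 0.15, 0.05, 0.12]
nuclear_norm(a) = 0.40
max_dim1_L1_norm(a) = 0.48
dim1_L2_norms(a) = [0.26, 0.23, 0.07, 0.03, 0.07]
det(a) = -0.00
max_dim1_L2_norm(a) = 0.26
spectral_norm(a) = 0.36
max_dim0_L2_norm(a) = 0.23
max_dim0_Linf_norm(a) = 0.17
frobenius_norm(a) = 0.36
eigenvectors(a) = [[(-0.71+0j), 0.20+0.00j, (-0.47+0j), (0.31+0.06j), 0.31-0.06j], [-0.65+0.00j, -0.23+0.00j, -0.49+0.00j, (-0.04-0.22j), (-0.04+0.22j)], [(-0.24+0j), (0.81+0j), (0.61+0j), (0.72+0j), (0.72-0j)], [(-0+0j), (0.49+0j), -0.39+0.00j, (-0.51-0.09j), -0.51+0.09j], [-0.12+0.00j, 0.07+0.00j, -0.12+0.00j, 0.06+0.24j, 0.06-0.24j]]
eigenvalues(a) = [(0.06+0j), (-0.02+0j), 0j, (0.01+0j), (0.01-0j)]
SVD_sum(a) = [[-0.12, 0.14, 0.05, 0.0, 0.17],[-0.11, 0.13, 0.05, 0.00, 0.15],[-0.03, 0.04, 0.01, 0.00, 0.05],[-0.01, 0.02, 0.01, 0.00, 0.02],[-0.03, 0.04, 0.01, 0.0, 0.04]] + [[0.00, -0.00, -0.0, -0.00, 0.0], [-0.0, 0.0, 0.0, 0.01, -0.00], [0.0, -0.00, -0.0, -0.02, 0.01], [-0.00, 0.0, 0.00, 0.00, -0.00], [0.00, -0.00, -0.00, -0.00, 0.0]] + [[0.00, -0.0, 0.00, 0.0, 0.0], [-0.00, 0.00, -0.0, -0.00, -0.0], [-0.0, 0.00, -0.00, -0.00, -0.0], [-0.0, 0.01, -0.00, -0.00, -0.01], [0.0, -0.00, 0.0, 0.00, 0.0]] + [[-0.0,  -0.00,  -0.0,  0.00,  0.00], [0.0,  0.00,  0.00,  -0.00,  -0.0], [0.00,  0.0,  0.0,  -0.00,  -0.0], [-0.0,  -0.00,  -0.00,  0.00,  0.0], [-0.00,  -0.0,  -0.00,  0.0,  0.0]] + [[0.0, 0.00, -0.00, 0.00, 0.00], [-0.00, -0.00, 0.00, -0.00, -0.00], [-0.00, -0.00, 0.0, -0.00, -0.00], [0.0, 0.0, -0.00, 0.0, 0.0], [-0.00, -0.0, 0.0, -0.00, -0.0]]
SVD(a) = [[-0.72, 0.16, 0.21, -0.15, -0.62], [-0.64, -0.48, -0.17, 0.34, 0.47], [-0.2, 0.82, -0.42, 0.24, 0.24], [-0.08, -0.16, -0.7, -0.69, -0.03], [-0.18, 0.21, 0.5, -0.58, 0.58]] @ diag([0.3556272128840185, 0.02515516867563135, 0.015233236175798049, 0.008002464586839038, 0.0006418889267365757]) @ [[0.48, -0.56, -0.2, -0.01, -0.65], [0.24, -0.17, -0.23, -0.84, 0.4], [0.31, -0.53, 0.19, 0.44, 0.62], [0.50, 0.29, 0.79, -0.19, -0.12], [-0.61, -0.54, 0.5, -0.26, -0.13]]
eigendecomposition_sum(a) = [[(-0.14-0j), (0.16+0j), 0.06+0.00j, (0.01+0j), 0.18+0.00j],[(-0.13-0j), 0.14+0.00j, 0.05+0.00j, (0.01+0j), 0.17+0.00j],[-0.05-0.00j, (0.05+0j), (0.02+0j), 0j, (0.06+0j)],[-0.00-0.00j, 0j, 0.00+0.00j, 0j, 0.00+0.00j],[(-0.02-0j), 0.03+0.00j, (0.01+0j), 0j, (0.03+0j)]] + [[(-0-0j), 0.00-0.00j, -0.00+0.00j, (-0+0j), 0.00-0.00j], [0.00+0.00j, (-0+0j), 0.00-0.00j, 0.00-0.00j, (-0+0j)], [-0.01-0.00j, (0.01-0j), -0.01+0.00j, (-0.01+0j), 0.01-0.00j], [-0.00-0.00j, 0.01-0.00j, -0.00+0.00j, (-0.01+0j), -0j], [(-0-0j), 0.00-0.00j, (-0+0j), (-0+0j), 0.00-0.00j]] + [[(0.01+0j), (-0.01-0j), -0.00-0.00j, -0j, -0.01-0.00j], [0.01+0.00j, (-0.01-0j), -0.00-0.00j, -0j, -0.01-0.00j], [-0.01-0.00j, (0.01+0j), 0.00+0.00j, -0.00+0.00j, (0.01+0j)], [0.01+0.00j, -0.01-0.00j, (-0-0j), -0j, (-0.01-0j)], [0j, (-0-0j), -0.00-0.00j, 0.00-0.00j, (-0-0j)]] + [[(0.01+0.01j), -0.01-0.01j, -0.00-0.00j, -0.00-0.00j, -0.00-0.02j],[-0.01j, (-0+0.01j), -0.00+0.00j, (-0+0j), -0.01+0.01j],[0.02+0.02j, (-0.02-0.01j), (-0-0j), (-0.01-0j), -0.01-0.03j],[(-0.01-0.01j), 0.01+0.01j, 0.00+0.00j, 0j, 0.01+0.03j],[-0.00+0.01j, -0.01j, 0.00-0.00j, -0.00-0.00j, (0.01-0.01j)]] + [[0.01-0.01j, (-0.01+0.01j), -0.00+0.00j, (-0+0j), -0.00+0.02j],[0.01j, (-0-0.01j), (-0-0j), (-0-0j), (-0.01-0.01j)],[0.02-0.02j, -0.02+0.01j, (-0+0j), -0.01+0.00j, -0.01+0.03j],[(-0.01+0.01j), 0.01-0.01j, 0.00-0.00j, -0j, 0.01-0.03j],[(-0-0.01j), 0.00+0.01j, 0.00+0.00j, -0.00+0.00j, (0.01+0.01j)]]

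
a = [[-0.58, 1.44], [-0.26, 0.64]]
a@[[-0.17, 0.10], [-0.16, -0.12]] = [[-0.13,-0.23], [-0.06,-0.1]]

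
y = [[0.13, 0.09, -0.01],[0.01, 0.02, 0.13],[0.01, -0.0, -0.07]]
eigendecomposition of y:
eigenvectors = [[-0.99, -0.57, 0.4], [-0.13, 0.82, -0.79], [-0.05, -0.08, 0.47]]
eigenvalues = [0.14, -0.0, -0.06]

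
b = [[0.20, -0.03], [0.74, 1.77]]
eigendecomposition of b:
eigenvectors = [[-0.9,  0.02], [0.43,  -1.00]]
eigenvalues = [0.21, 1.76]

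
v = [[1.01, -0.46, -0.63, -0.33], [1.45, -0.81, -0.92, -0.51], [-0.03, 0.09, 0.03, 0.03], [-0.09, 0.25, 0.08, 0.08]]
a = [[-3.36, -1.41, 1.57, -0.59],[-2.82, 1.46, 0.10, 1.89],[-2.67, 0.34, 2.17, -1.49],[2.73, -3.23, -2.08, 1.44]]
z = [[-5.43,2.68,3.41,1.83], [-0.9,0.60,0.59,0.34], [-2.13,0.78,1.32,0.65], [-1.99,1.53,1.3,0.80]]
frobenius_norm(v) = 2.39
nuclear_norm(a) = 13.43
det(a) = -10.96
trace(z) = -2.71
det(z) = 0.00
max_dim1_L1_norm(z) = 13.35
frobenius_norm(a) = 8.26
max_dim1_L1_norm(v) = 3.69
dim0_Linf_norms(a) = [3.36, 3.23, 2.17, 1.89]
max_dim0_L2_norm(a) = 5.82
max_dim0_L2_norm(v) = 1.77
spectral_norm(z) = 8.30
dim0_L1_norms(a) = [11.58, 6.44, 5.92, 5.41]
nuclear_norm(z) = 8.88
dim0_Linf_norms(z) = [5.43, 2.68, 3.41, 1.83]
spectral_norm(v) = 2.38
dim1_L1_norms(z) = [13.35, 2.43, 4.88, 5.62]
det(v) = 0.00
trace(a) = 1.71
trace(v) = 0.31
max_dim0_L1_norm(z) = 10.45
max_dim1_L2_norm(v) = 1.97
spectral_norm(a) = 6.92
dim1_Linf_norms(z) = [5.43, 0.9, 2.13, 1.99]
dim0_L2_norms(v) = [1.77, 0.97, 1.12, 0.61]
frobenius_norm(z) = 8.32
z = a @ v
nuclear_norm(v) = 2.59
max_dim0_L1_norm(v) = 2.58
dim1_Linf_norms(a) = [3.36, 2.82, 2.67, 3.23]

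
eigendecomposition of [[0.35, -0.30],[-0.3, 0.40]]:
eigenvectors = [[-0.74, 0.68], [-0.68, -0.74]]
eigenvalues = [0.07, 0.68]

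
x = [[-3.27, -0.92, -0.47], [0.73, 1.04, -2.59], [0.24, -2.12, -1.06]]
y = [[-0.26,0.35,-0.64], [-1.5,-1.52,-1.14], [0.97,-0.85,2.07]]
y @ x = [[0.95, 1.96, -0.11],[3.52, 2.22, 5.85],[-3.3, -6.16, -0.45]]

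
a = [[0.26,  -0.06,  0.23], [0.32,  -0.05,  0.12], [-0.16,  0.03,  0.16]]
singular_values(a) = [0.49, 0.24, 0.01]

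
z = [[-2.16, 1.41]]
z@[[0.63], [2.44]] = [[2.08]]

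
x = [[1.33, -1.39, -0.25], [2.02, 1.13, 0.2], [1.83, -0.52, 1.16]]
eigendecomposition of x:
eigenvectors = [[(-0.01+0.54j), -0.01-0.54j, (-0.09+0j)],[0.62+0.00j, (0.62-0j), (-0.19+0j)],[0.53+0.22j, 0.53-0.22j, (0.98+0j)]]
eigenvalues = [(1.27+1.84j), (1.27-1.84j), (1.09+0j)]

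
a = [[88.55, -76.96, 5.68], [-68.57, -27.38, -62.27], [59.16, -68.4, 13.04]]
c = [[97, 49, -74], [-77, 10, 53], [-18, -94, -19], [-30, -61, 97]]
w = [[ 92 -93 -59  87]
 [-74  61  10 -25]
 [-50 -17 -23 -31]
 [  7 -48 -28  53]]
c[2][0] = -18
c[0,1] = 49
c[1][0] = -77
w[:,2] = [-59, 10, -23, -28]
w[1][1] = 61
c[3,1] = -61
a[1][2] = -62.27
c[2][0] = -18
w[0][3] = 87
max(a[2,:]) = 59.16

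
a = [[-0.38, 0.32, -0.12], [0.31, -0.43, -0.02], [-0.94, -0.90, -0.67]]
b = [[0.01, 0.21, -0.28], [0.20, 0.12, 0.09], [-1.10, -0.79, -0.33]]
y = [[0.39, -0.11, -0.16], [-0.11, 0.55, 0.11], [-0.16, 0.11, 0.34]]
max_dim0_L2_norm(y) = 0.57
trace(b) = -0.20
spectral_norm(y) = 0.69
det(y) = 0.05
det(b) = 0.00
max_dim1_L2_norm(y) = 0.57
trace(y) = 1.28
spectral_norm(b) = 1.42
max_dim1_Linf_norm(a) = 0.94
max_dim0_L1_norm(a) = 1.65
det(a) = 0.05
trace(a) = -1.48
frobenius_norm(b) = 1.46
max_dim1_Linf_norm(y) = 0.55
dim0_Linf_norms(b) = [1.1, 0.79, 0.33]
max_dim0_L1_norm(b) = 1.31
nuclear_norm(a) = 2.24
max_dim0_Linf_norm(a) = 0.94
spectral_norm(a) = 1.47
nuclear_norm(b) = 1.77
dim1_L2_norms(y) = [0.44, 0.57, 0.39]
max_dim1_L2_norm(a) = 1.46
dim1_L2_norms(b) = [0.35, 0.25, 1.39]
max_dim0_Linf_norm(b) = 1.1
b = y + a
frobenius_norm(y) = 0.82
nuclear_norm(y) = 1.28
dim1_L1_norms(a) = [0.82, 0.76, 2.51]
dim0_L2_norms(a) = [1.06, 1.05, 0.68]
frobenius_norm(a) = 1.64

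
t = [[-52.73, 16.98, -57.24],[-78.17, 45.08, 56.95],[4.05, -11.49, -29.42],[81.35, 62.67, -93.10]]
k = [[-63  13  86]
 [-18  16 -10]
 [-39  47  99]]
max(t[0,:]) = 16.98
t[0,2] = -57.24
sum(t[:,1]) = 113.24000000000001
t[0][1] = 16.98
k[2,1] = 47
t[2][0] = 4.05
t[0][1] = 16.98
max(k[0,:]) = 86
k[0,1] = 13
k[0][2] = 86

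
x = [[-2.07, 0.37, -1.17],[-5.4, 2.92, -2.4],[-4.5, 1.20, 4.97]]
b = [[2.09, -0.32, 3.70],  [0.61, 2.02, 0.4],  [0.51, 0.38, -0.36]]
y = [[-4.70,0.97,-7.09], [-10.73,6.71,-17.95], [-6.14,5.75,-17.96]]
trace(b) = 3.75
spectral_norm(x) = 7.99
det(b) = -4.93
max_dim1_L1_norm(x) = 10.72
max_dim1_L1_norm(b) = 6.11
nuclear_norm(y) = 35.29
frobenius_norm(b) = 4.83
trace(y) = -15.95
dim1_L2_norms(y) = [8.56, 21.96, 19.83]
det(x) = -29.87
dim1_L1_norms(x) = [3.61, 10.72, 10.67]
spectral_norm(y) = 30.60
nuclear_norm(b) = 6.97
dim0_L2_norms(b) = [2.24, 2.08, 3.74]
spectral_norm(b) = 4.30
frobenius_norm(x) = 9.78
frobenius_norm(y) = 30.81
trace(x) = 5.82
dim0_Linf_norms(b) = [2.09, 2.02, 3.7]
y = x @ b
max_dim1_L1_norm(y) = 35.39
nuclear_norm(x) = 14.25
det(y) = 146.61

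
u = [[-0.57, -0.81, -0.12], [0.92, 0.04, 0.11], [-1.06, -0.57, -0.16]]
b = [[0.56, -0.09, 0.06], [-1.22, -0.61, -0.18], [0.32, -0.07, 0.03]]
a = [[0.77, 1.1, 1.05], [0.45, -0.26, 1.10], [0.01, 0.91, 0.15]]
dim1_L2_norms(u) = [1.0, 0.93, 1.21]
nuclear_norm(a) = 3.30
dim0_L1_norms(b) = [2.1, 0.77, 0.27]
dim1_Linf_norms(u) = [0.81, 0.92, 1.06]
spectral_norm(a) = 1.98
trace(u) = -0.69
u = a @ b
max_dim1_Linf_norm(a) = 1.1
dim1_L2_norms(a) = [1.7, 1.22, 0.92]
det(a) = -0.43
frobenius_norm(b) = 1.53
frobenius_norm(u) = 1.82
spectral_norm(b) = 1.48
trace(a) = 0.66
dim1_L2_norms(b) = [0.57, 1.38, 0.33]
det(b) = 0.00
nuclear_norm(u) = 2.32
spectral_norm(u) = 1.72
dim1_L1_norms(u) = [1.5, 1.07, 1.79]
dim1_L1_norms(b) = [0.71, 2.01, 0.42]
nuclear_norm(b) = 1.85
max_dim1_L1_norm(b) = 2.01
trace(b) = -0.02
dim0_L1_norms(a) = [1.23, 2.27, 2.3]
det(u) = 0.00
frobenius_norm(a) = 2.29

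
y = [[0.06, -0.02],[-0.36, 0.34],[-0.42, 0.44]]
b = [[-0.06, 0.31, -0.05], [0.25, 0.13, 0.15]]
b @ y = [[-0.09, 0.08], [-0.09, 0.11]]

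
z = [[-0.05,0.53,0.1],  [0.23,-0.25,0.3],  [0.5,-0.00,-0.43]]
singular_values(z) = [0.68, 0.59, 0.35]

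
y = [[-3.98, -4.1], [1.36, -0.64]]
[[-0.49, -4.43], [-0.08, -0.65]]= y @[[0.00,0.02], [0.12,1.06]]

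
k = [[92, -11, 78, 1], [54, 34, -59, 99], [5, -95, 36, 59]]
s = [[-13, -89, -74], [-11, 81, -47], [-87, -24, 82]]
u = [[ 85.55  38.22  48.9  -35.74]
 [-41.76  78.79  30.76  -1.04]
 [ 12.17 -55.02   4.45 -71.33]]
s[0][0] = -13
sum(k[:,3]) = 159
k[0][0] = 92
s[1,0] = -11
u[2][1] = -55.02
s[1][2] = -47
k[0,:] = [92, -11, 78, 1]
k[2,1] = -95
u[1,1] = 78.79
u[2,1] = -55.02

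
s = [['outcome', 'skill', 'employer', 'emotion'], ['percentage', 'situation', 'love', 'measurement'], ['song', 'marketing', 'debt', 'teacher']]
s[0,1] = 'skill'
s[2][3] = 'teacher'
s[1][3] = 'measurement'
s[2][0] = 'song'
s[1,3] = 'measurement'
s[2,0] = 'song'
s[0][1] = 'skill'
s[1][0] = 'percentage'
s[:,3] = ['emotion', 'measurement', 'teacher']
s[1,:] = ['percentage', 'situation', 'love', 'measurement']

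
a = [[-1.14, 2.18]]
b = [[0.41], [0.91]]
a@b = [[1.52]]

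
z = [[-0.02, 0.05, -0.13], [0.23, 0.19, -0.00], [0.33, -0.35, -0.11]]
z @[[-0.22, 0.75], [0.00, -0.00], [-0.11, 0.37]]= [[0.02, -0.06], [-0.05, 0.17], [-0.06, 0.21]]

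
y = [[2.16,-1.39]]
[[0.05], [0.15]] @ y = [[0.11, -0.07],  [0.32, -0.21]]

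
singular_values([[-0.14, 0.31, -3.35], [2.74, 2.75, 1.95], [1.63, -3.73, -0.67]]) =[5.18, 3.66, 2.64]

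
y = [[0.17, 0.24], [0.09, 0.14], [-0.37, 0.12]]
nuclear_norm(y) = 0.72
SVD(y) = [[-0.47, -0.73], [-0.25, -0.43], [0.85, -0.53]] @ diag([0.4181778421350913, 0.30104367182725933]) @ [[-0.99, -0.11], [0.11, -0.99]]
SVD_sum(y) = [[0.19,0.02], [0.1,0.01], [-0.35,-0.04]] + [[-0.02,  0.22],[-0.01,  0.13],[-0.02,  0.16]]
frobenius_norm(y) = 0.52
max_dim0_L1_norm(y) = 0.63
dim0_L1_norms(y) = [0.63, 0.5]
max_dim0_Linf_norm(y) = 0.37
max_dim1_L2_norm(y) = 0.39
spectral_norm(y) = 0.42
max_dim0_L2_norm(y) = 0.42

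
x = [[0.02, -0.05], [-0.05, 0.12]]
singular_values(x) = [0.14, 0.0]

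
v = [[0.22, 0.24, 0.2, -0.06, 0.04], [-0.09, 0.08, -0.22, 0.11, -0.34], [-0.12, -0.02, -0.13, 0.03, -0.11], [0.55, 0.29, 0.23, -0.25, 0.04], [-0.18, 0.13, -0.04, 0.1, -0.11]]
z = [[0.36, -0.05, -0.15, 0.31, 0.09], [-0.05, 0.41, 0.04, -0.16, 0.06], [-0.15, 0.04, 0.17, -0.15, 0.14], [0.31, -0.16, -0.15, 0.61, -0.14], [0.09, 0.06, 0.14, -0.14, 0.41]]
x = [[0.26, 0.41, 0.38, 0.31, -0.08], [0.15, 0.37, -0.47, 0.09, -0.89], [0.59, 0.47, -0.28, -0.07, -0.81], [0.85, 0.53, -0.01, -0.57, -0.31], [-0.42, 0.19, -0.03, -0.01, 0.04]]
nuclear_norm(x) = 3.74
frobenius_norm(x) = 2.15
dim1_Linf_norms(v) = [0.24, 0.34, 0.13, 0.55, 0.18]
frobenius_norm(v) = 0.98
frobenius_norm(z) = 1.14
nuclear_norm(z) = 1.96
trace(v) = -0.19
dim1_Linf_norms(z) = [0.36, 0.41, 0.17, 0.61, 0.41]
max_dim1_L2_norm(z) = 0.73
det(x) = -0.00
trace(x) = -0.18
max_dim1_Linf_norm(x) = 0.89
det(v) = -0.00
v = z @ x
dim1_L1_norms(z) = [0.96, 0.72, 0.65, 1.37, 0.84]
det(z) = -0.00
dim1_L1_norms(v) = [0.76, 0.84, 0.41, 1.36, 0.56]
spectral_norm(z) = 0.96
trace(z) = 1.96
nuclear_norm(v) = 1.55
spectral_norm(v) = 0.85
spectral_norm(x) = 1.79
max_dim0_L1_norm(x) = 2.27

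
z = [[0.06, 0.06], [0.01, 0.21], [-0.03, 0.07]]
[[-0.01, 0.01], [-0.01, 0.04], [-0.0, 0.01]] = z @ [[-0.08, -0.01], [-0.06, 0.17]]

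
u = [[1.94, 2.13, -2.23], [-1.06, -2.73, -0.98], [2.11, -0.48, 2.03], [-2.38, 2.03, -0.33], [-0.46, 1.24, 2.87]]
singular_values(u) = [4.3, 4.24, 3.87]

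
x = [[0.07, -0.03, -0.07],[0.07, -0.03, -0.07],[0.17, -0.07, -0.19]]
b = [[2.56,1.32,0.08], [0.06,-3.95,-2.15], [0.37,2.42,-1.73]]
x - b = [[-2.49, -1.35, -0.15], [0.01, 3.92, 2.08], [-0.20, -2.49, 1.54]]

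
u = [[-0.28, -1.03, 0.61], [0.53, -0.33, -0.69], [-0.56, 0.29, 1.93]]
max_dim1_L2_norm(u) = 2.03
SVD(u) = [[-0.27, -0.95, -0.16], [0.37, -0.26, 0.89], [-0.89, 0.18, 0.42]] @ diag([2.2723457844294424, 1.1166401699559882, 0.29909758746335546]) @ [[0.34, -0.04, -0.94], [0.02, 1.00, -0.04], [0.94, -0.01, 0.34]]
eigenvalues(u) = [(1.61+0j), (-0.15+0.67j), (-0.15-0.67j)]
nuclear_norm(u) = 3.69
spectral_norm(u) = 2.27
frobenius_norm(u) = 2.55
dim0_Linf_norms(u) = [0.56, 1.03, 1.93]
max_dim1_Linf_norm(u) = 1.93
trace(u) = 1.32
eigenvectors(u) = [[0.40+0.00j, (0.85+0j), (0.85-0j)], [(-0.21+0j), -0.48j, 0.48j], [(0.89+0j), (0.19+0.13j), 0.19-0.13j]]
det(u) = 0.76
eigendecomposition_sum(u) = [[(-0.19+0j), (0.23+0j), (0.86+0j)], [0.10-0.00j, -0.12+0.00j, (-0.45+0j)], [(-0.43+0j), (0.51+0j), (1.92+0j)]] + [[(-0.04+0.38j), (-0.63-0.19j), (-0.13-0.22j)],[0.22+0.03j, (-0.11+0.35j), -0.12+0.07j],[(-0.07+0.08j), -0.11-0.14j, -0.07j]] + [[-0.04-0.38j,  -0.63+0.19j,  (-0.13+0.22j)], [(0.22-0.03j),  -0.11-0.35j,  -0.12-0.07j], [(-0.07-0.08j),  -0.11+0.14j,  0.07j]]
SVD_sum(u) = [[-0.21,0.03,0.59], [0.29,-0.04,-0.79], [-0.68,0.09,1.89]] + [[-0.02, -1.06, 0.04], [-0.01, -0.29, 0.01], [0.0, 0.21, -0.01]] + [[-0.05, 0.00, -0.02], [0.25, -0.00, 0.09], [0.12, -0.0, 0.04]]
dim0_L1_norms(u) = [1.37, 1.65, 3.23]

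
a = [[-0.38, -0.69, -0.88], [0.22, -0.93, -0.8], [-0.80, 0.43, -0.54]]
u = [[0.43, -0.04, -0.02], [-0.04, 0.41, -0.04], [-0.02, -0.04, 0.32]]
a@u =[[-0.12, -0.23, -0.25],[0.15, -0.36, -0.22],[-0.35, 0.23, -0.17]]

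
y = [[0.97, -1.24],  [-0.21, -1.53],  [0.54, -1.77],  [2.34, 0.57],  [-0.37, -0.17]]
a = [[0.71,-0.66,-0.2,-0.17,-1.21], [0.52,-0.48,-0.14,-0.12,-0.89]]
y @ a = [[0.04,-0.05,-0.02,-0.02,-0.07],[-0.94,0.87,0.26,0.22,1.62],[-0.54,0.49,0.14,0.12,0.92],[1.96,-1.82,-0.55,-0.47,-3.34],[-0.35,0.33,0.1,0.08,0.6]]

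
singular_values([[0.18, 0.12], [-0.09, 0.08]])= [0.22, 0.11]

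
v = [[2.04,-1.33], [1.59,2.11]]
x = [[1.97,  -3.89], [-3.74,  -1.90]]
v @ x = [[8.99, -5.41], [-4.76, -10.19]]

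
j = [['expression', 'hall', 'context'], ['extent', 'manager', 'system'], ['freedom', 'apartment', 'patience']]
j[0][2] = 'context'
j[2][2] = 'patience'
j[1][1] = 'manager'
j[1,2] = 'system'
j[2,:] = ['freedom', 'apartment', 'patience']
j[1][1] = 'manager'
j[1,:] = ['extent', 'manager', 'system']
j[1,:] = ['extent', 'manager', 'system']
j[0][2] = 'context'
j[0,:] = ['expression', 'hall', 'context']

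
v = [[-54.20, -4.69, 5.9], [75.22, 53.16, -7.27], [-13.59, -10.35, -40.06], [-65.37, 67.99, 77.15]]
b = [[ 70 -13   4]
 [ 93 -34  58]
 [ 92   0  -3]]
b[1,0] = 93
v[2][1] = -10.35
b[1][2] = 58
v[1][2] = -7.27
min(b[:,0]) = 70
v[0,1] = -4.69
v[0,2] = 5.9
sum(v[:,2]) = 35.720000000000006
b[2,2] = -3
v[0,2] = 5.9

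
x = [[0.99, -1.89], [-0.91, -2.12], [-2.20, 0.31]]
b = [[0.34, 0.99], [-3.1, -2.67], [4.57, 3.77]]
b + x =[[1.33, -0.90],[-4.01, -4.79],[2.37, 4.08]]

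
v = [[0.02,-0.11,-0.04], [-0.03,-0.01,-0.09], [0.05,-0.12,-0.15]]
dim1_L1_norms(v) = [0.17, 0.13, 0.32]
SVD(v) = [[0.45, 0.61, 0.65], [0.29, -0.79, 0.54], [0.85, -0.06, -0.53]] @ diag([0.2337122708215129, 0.08300746623239748, 0.03298992296337171]) @ [[0.18, -0.66, -0.73], [0.4, -0.63, 0.67], [-0.9, -0.41, 0.15]]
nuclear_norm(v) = 0.35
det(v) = 0.00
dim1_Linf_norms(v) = [0.11, 0.09, 0.15]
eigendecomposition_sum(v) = [[0.03, -0.05, 0.01], [-0.03, 0.05, -0.01], [0.02, -0.03, 0.01]] + [[-0.03, -0.01, 0.02], [-0.01, -0.01, 0.01], [0.00, 0.0, -0.0]] + [[0.01, -0.04, -0.07],[0.01, -0.05, -0.09],[0.02, -0.09, -0.16]]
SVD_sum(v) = [[0.02, -0.07, -0.08], [0.01, -0.04, -0.05], [0.04, -0.13, -0.14]] + [[0.02,-0.03,0.03], [-0.03,0.04,-0.04], [-0.0,0.00,-0.00]] + [[-0.02,  -0.01,  0.0], [-0.02,  -0.01,  0.00], [0.02,  0.01,  -0.0]]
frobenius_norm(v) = 0.25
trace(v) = -0.14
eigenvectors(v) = [[-0.68, 0.86, 0.38], [0.59, 0.49, 0.46], [-0.44, -0.14, 0.80]]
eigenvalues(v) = [0.09, -0.04, -0.19]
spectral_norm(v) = 0.23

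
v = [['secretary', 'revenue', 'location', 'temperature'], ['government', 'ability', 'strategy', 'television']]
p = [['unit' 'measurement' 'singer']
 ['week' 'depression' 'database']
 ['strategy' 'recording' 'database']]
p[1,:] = ['week', 'depression', 'database']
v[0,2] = 'location'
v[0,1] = 'revenue'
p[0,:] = ['unit', 'measurement', 'singer']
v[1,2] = 'strategy'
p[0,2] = 'singer'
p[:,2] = ['singer', 'database', 'database']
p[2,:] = ['strategy', 'recording', 'database']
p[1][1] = 'depression'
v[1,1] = 'ability'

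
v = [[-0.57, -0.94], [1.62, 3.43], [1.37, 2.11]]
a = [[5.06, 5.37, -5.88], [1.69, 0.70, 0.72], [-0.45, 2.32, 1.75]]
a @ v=[[-2.24, 1.26],  [1.16, 2.33],  [6.41, 12.07]]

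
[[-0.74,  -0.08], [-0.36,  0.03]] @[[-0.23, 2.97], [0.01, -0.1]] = [[0.17, -2.19], [0.08, -1.07]]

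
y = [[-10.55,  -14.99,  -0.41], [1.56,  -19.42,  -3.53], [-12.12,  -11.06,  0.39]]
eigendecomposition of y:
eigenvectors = [[0.2, -0.63, 0.65], [-0.16, 0.14, 0.47], [0.97, -0.76, 0.59]]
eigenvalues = [-0.22, -7.65, -21.71]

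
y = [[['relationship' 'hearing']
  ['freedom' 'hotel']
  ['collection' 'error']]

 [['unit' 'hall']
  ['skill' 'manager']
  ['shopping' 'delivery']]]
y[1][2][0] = 'shopping'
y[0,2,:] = ['collection', 'error']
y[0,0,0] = 'relationship'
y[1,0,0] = 'unit'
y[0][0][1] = 'hearing'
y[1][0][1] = 'hall'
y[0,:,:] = [['relationship', 'hearing'], ['freedom', 'hotel'], ['collection', 'error']]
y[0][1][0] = 'freedom'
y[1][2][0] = 'shopping'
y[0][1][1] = 'hotel'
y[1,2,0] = 'shopping'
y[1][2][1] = 'delivery'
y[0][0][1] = 'hearing'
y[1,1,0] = 'skill'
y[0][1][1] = 'hotel'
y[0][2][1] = 'error'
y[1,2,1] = 'delivery'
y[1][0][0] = 'unit'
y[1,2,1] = 'delivery'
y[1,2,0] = 'shopping'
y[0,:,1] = ['hearing', 'hotel', 'error']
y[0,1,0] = 'freedom'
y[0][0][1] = 'hearing'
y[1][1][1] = 'manager'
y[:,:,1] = [['hearing', 'hotel', 'error'], ['hall', 'manager', 'delivery']]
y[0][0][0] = 'relationship'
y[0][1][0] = 'freedom'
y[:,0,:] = [['relationship', 'hearing'], ['unit', 'hall']]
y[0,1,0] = 'freedom'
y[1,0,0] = 'unit'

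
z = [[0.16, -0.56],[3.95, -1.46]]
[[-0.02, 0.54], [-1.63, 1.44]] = z@[[-0.45, 0.01], [-0.1, -0.96]]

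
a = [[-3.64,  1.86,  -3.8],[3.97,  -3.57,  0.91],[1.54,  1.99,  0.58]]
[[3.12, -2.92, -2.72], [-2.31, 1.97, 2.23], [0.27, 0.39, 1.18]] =a@[[-0.12,0.27,0.59], [0.38,-0.14,0.08], [-0.52,0.44,0.19]]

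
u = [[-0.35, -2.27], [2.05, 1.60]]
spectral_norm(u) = 3.23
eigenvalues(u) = [(0.63+1.92j), (0.63-1.92j)]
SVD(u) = [[-0.64, 0.76], [0.76, 0.64]] @ diag([3.229790630616681, 1.2674196157471689]) @ [[0.56,0.83],[0.83,-0.56]]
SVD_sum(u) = [[-1.16, -1.73], [1.37, 2.05]] + [[0.81, -0.54], [0.68, -0.45]]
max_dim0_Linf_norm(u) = 2.27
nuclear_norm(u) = 4.50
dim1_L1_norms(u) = [2.62, 3.65]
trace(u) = 1.25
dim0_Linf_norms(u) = [2.05, 2.27]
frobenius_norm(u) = 3.47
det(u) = 4.09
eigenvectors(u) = [[(0.72+0j),0.72-0.00j],  [-0.31-0.61j,-0.31+0.61j]]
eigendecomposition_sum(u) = [[(-0.17+1.12j),  (-1.14+0.37j)], [(1.03-0.33j),  0.80+0.80j]] + [[-0.18-1.12j, (-1.14-0.37j)],[1.03+0.33j, 0.80-0.80j]]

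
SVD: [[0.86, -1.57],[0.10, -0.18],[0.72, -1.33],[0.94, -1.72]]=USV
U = [[-0.58, -0.46], [-0.07, -0.25], [-0.49, 0.83], [-0.64, -0.19]]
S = [3.06, 0.01]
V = [[-0.48, 0.88], [-0.88, -0.48]]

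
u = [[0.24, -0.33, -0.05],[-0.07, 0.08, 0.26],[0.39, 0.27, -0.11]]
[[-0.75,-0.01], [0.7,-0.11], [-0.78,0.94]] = u @ [[-1.87, 1.50], [0.62, 1.17], [1.98, -0.38]]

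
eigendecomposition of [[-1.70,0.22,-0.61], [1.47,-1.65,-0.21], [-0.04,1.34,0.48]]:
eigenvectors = [[(-0.5+0j), 0.35-0.12j, 0.35+0.12j], [0.79+0.00j, (0.41-0.23j), (0.41+0.23j)], [(-0.36+0j), -0.80+0.00j, -0.80-0.00j]]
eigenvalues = [(-2.49+0j), (-0.19+0.38j), (-0.19-0.38j)]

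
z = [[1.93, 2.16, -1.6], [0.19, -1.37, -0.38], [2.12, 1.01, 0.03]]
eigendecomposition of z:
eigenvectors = [[(0.38+0.55j), (0.38-0.55j), 0.49+0.00j], [(-0.04+0.07j), (-0.04-0.07j), (-0.86+0j)], [(0.74+0j), 0.74-0.00j, (-0.11+0j)]]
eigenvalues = [(1.06+1.69j), (1.06-1.69j), (-1.53+0j)]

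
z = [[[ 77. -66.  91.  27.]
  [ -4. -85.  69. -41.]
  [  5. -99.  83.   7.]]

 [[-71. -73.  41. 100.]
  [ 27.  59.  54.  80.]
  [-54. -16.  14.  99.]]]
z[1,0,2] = 41.0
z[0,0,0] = 77.0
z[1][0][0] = -71.0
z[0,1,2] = 69.0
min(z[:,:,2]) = 14.0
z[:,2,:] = [[5.0, -99.0, 83.0, 7.0], [-54.0, -16.0, 14.0, 99.0]]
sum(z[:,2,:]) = 39.0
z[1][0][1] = -73.0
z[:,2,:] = [[5.0, -99.0, 83.0, 7.0], [-54.0, -16.0, 14.0, 99.0]]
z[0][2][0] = 5.0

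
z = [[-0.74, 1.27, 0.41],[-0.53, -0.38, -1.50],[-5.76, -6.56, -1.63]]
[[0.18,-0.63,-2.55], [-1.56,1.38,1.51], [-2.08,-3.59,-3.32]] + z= [[-0.56, 0.64, -2.14],  [-2.09, 1.00, 0.01],  [-7.84, -10.15, -4.95]]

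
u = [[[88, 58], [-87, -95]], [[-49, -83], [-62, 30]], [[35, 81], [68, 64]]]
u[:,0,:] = [[88, 58], [-49, -83], [35, 81]]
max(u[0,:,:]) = 88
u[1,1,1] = 30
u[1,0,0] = -49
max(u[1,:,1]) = 30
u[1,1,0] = -62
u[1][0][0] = -49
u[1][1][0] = -62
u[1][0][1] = -83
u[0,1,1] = -95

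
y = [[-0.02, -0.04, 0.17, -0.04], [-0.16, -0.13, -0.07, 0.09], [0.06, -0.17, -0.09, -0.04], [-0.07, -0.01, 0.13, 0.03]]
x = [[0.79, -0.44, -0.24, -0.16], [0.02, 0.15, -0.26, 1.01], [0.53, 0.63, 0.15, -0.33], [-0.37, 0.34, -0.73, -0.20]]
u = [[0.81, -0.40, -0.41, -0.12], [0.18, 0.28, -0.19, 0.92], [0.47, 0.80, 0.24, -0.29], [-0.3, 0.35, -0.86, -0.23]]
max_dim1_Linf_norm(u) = 0.92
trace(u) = 1.10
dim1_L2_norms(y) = [0.18, 0.24, 0.21, 0.15]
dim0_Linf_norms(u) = [0.81, 0.8, 0.86, 0.92]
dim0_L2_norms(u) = [1.0, 1.0, 1.0, 1.0]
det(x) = -0.74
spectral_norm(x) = 1.18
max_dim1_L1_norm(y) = 0.45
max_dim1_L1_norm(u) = 1.8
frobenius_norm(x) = 1.91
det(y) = 0.00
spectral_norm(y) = 0.27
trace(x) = 0.89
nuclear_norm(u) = 4.00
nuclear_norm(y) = 0.68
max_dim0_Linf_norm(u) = 0.92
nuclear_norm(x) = 3.76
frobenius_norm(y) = 0.39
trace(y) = -0.21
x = y + u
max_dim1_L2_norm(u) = 1.0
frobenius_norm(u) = 2.00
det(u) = -1.00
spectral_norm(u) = 1.00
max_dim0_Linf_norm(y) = 0.17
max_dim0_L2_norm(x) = 1.09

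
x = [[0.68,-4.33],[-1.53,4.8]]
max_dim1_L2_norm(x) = 5.04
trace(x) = 5.48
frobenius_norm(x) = 6.68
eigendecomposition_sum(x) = [[-0.45,-0.37], [-0.13,-0.10]] + [[1.13, -3.96],[-1.40, 4.90]]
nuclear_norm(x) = 7.16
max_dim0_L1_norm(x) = 9.13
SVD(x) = [[0.66, -0.75], [-0.75, -0.66]] @ diag([6.65863608382407, 0.5047430070798864]) @ [[0.24,-0.97], [0.97,0.24]]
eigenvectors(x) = [[-0.96,0.63], [-0.27,-0.78]]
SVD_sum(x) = [[1.05, -4.24], [-1.21, 4.88]] + [[-0.37, -0.09], [-0.32, -0.08]]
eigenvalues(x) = [-0.56, 6.04]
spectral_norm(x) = 6.66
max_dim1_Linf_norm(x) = 4.8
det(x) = -3.36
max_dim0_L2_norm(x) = 6.46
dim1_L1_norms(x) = [5.01, 6.33]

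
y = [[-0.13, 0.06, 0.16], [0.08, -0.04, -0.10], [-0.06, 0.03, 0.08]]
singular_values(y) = [0.27, 0.0, 0.0]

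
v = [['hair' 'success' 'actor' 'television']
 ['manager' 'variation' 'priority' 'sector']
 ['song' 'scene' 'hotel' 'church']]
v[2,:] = ['song', 'scene', 'hotel', 'church']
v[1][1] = 'variation'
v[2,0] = 'song'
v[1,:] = ['manager', 'variation', 'priority', 'sector']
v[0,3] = 'television'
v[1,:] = ['manager', 'variation', 'priority', 'sector']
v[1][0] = 'manager'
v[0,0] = 'hair'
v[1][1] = 'variation'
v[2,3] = 'church'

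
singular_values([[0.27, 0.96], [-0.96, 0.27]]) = [1.0, 1.0]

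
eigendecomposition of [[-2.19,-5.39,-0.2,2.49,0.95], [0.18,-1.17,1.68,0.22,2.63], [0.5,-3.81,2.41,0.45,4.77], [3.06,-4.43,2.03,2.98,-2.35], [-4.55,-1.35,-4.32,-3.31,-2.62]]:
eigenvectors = [[0.33+0.00j,0.30-0.28j,(0.3+0.28j),(0.56-0.28j),0.56+0.28j],[(-0.16+0j),(-0.2-0.2j),(-0.2+0.2j),(-0.09+0.09j),-0.09-0.09j],[-0.20+0.00j,(-0.29-0.5j),(-0.29+0.5j),(-0.63+0j),(-0.63-0j)],[0.82+0.00j,-0.07+0.12j,(-0.07-0.12j),-0.06+0.27j,(-0.06-0.27j)],[-0.38+0.00j,0.63+0.00j,(0.63-0j),0.34-0.03j,0.34+0.03j]]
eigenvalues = [(5.66+0j), (-1.99+5.23j), (-1.99-5.23j), (-1.13+0.81j), (-1.13-0.81j)]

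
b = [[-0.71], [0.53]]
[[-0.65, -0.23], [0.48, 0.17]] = b@[[0.91, 0.32]]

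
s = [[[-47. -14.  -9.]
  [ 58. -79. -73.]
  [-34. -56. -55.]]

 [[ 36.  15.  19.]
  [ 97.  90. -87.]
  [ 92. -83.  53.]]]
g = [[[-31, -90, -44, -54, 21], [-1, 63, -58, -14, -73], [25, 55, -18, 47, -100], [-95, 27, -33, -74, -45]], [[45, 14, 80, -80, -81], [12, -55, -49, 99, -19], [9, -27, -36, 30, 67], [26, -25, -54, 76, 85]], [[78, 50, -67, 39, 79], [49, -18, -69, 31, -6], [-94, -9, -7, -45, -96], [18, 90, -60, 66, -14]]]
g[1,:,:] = [[45, 14, 80, -80, -81], [12, -55, -49, 99, -19], [9, -27, -36, 30, 67], [26, -25, -54, 76, 85]]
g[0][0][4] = 21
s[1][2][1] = -83.0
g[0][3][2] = -33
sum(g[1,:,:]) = 117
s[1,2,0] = 92.0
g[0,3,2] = -33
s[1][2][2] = 53.0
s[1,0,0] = 36.0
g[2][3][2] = -60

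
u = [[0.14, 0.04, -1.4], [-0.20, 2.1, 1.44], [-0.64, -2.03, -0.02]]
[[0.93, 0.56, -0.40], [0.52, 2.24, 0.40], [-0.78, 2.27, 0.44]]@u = [[0.27, 2.03, -0.49], [-0.63, 3.91, 2.49], [-0.84, 3.84, 4.35]]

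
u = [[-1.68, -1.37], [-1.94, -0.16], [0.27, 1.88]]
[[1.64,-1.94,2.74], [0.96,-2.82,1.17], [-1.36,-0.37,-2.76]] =u @ [[-0.44,1.49,-0.49], [-0.66,-0.41,-1.40]]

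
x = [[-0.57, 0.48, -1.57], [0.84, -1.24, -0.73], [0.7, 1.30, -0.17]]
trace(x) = -1.98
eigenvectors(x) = [[(0.07-0.64j),  (0.07+0.64j),  (0.66+0j)],[-0.06-0.40j,  (-0.06+0.4j),  (-0.7+0j)],[(-0.65+0j),  -0.65-0.00j,  0.28+0.00j]]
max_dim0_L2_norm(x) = 1.86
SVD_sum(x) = [[-0.18, 0.84, -0.16], [0.25, -1.18, 0.23], [-0.23, 1.09, -0.21]] + [[-0.08, -0.3, -1.43], [-0.05, -0.19, -0.9], [0.01, 0.03, 0.13]] + [[-0.31, -0.06, 0.03], [0.63, 0.12, -0.06], [0.93, 0.18, -0.09]]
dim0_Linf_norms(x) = [0.84, 1.3, 1.57]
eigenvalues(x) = [(-0.12+1.49j), (-0.12-1.49j), (-1.74+0j)]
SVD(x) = [[0.46, 0.84, -0.27], [-0.65, 0.53, 0.54], [0.6, -0.08, 0.79]] @ diag([1.8864029766170693, 1.7380567616645792, 1.1940864721795887]) @ [[-0.21, 0.96, -0.19], [-0.05, -0.20, -0.98], [0.98, 0.19, -0.09]]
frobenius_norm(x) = 2.83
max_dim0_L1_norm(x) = 3.02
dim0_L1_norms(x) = [2.11, 3.02, 2.47]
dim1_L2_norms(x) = [1.74, 1.67, 1.49]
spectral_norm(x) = 1.89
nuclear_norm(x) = 4.82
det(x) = -3.92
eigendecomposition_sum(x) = [[0.03+0.49j, (-0.26+0.41j), (-0.71-0.12j)], [0.09+0.29j, (-0.09+0.29j), (-0.45+0.04j)], [(0.48-0.08j), 0.44+0.22j, -0.05+0.72j]] + [[0.03-0.49j, -0.26-0.41j, -0.71+0.12j], [(0.09-0.29j), -0.09-0.29j, -0.45-0.04j], [(0.48+0.08j), 0.44-0.22j, (-0.05-0.72j)]] + [[(-0.62+0j), 1.00+0.00j, (-0.16+0j)], [0.66-0.00j, -1.05-0.00j, 0.17-0.00j], [-0.26+0.00j, 0.43+0.00j, -0.07+0.00j]]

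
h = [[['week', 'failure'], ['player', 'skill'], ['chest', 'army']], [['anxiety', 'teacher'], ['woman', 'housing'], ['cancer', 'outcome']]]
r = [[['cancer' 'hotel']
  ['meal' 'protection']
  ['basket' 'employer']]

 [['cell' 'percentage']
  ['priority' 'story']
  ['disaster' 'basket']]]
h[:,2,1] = ['army', 'outcome']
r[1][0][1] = 'percentage'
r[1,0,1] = 'percentage'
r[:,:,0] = [['cancer', 'meal', 'basket'], ['cell', 'priority', 'disaster']]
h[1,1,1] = 'housing'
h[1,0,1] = 'teacher'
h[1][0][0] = 'anxiety'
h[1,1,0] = 'woman'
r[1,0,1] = 'percentage'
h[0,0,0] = 'week'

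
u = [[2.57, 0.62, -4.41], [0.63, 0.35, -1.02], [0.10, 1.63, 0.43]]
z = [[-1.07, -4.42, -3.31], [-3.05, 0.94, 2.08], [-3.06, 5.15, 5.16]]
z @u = [[-5.87,-7.61,7.8], [-7.04,1.83,13.39], [-4.10,8.32,10.46]]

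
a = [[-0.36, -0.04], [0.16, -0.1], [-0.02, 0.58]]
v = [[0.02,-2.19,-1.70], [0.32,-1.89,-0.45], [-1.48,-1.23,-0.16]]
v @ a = [[-0.32, -0.77], [-0.41, -0.08], [0.34, 0.09]]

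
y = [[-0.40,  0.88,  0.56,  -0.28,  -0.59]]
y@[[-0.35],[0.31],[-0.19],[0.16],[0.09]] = [[0.21]]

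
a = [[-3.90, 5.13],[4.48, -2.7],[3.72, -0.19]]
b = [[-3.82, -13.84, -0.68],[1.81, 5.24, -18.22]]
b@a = [[-49.63, 17.9],[-51.36, -1.40]]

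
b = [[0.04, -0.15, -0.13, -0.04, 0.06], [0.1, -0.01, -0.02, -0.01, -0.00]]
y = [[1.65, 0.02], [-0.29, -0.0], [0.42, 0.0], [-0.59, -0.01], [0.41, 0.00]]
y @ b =[[0.07, -0.25, -0.21, -0.07, 0.1], [-0.01, 0.04, 0.04, 0.01, -0.02], [0.02, -0.06, -0.05, -0.02, 0.03], [-0.02, 0.09, 0.08, 0.02, -0.04], [0.02, -0.06, -0.05, -0.02, 0.02]]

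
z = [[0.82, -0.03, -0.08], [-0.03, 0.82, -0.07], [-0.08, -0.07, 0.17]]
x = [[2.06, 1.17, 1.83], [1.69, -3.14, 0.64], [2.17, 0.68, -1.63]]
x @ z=[[1.51, 0.77, 0.06], [1.43, -2.67, 0.19], [1.89, 0.61, -0.50]]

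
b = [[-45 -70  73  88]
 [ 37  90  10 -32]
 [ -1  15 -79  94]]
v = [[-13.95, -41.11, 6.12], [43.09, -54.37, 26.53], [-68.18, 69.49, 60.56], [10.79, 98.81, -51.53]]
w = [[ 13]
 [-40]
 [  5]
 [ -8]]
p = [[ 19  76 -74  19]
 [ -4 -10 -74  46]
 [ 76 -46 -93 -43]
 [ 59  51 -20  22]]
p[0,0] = 19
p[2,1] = -46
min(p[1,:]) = -74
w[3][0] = -8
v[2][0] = -68.18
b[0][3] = 88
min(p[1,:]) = -74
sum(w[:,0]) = -30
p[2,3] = -43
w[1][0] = -40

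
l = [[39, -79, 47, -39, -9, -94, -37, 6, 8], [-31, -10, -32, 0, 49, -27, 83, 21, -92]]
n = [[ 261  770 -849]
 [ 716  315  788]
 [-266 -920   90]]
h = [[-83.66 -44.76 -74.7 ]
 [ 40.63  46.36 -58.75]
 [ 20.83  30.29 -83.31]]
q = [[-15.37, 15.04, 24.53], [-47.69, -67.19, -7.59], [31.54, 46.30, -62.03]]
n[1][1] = 315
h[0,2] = -74.7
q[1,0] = -47.69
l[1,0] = -31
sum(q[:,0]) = -31.519999999999996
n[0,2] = -849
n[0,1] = 770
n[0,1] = 770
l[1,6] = 83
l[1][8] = -92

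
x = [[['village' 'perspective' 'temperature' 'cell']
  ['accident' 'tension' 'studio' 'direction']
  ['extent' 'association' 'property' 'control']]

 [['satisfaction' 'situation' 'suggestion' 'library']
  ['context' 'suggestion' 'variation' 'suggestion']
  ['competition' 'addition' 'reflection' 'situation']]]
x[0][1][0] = 'accident'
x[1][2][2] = 'reflection'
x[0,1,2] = 'studio'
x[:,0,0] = ['village', 'satisfaction']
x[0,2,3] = 'control'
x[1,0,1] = 'situation'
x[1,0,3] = 'library'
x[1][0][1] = 'situation'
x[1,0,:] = ['satisfaction', 'situation', 'suggestion', 'library']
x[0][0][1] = 'perspective'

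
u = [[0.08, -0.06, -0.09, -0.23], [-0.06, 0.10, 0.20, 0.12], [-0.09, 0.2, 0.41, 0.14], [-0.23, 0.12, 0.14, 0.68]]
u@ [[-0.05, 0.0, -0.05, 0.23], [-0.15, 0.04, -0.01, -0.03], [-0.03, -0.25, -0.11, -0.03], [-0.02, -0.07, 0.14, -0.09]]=[[0.01,0.04,-0.03,0.04],[-0.02,-0.05,-0.00,-0.03],[-0.04,-0.10,-0.02,-0.05],[-0.02,-0.08,0.09,-0.12]]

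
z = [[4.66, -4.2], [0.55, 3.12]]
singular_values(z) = [6.54, 2.58]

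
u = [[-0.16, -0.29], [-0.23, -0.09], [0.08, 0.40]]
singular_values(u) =[0.55, 0.2]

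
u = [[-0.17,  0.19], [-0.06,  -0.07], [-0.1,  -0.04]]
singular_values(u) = [0.26, 0.14]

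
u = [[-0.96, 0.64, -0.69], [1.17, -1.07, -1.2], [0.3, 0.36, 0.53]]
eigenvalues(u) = [(-1.87+0j), (0.19+0.71j), (0.19-0.71j)]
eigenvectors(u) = [[-0.60+0.00j, 0.50-0.04j, (0.5+0.04j)],[(0.8+0j), (0.7+0j), 0.70-0.00j],[(-0.05+0j), (-0.24-0.45j), (-0.24+0.45j)]]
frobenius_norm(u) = 2.50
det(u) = -1.01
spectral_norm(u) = 2.10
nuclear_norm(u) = 3.78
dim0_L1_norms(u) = [2.43, 2.07, 2.42]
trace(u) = -1.50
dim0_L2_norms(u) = [1.54, 1.3, 1.48]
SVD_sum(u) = [[-0.46, 0.42, 0.32], [1.29, -1.18, -0.89], [-0.17, 0.16, 0.12]] + [[-0.58, 0.11, -0.98], [-0.17, 0.03, -0.28], [0.29, -0.06, 0.49]] + [[0.08, 0.11, -0.03], [0.05, 0.07, -0.02], [0.18, 0.26, -0.08]]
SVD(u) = [[-0.33,-0.87,0.37], [0.93,-0.25,0.25], [-0.12,0.43,0.89]] @ diag([2.0959895131070523, 1.3170613725239262, 0.3657557955120506]) @ [[0.66, -0.6, -0.46],[0.51, -0.1, 0.86],[0.56, 0.79, -0.24]]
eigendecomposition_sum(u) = [[(-0.93-0j), 0.71-0.00j, (0.08-0j)], [1.25+0.00j, (-0.95+0j), -0.11+0.00j], [-0.07-0.00j, 0.05-0.00j, 0.01-0.00j]] + [[-0.01+0.19j, (-0.03+0.15j), (-0.39+0.12j)], [(-0.04+0.26j), -0.06+0.20j, (-0.54+0.12j)], [(0.19-0.06j), 0.15-0.03j, 0.26+0.31j]] + [[(-0.01-0.19j), (-0.03-0.15j), -0.39-0.12j], [(-0.04-0.26j), (-0.06-0.2j), (-0.54-0.12j)], [(0.19+0.06j), (0.15+0.03j), (0.26-0.31j)]]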